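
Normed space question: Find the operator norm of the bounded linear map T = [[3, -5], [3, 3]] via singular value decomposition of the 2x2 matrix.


A^T A = [[18, -6], [-6, 34]]
trace(A^T A) = 52, det(A^T A) = 576
discriminant = 52^2 - 4*576 = 400
Largest eigenvalue of A^T A = (trace + sqrt(disc))/2 = 36.0000
||T|| = sqrt(36.0000) = 6.0000

6.0000


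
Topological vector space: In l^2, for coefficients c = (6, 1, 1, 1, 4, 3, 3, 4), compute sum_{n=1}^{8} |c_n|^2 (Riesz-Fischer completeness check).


sum |c_n|^2 = 6^2 + 1^2 + 1^2 + 1^2 + 4^2 + 3^2 + 3^2 + 4^2
= 36 + 1 + 1 + 1 + 16 + 9 + 9 + 16
= 89

89


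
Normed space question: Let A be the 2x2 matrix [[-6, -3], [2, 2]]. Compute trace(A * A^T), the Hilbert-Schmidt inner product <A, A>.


trace(A * A^T) = sum of squares of all entries
= (-6)^2 + (-3)^2 + 2^2 + 2^2
= 36 + 9 + 4 + 4
= 53

53


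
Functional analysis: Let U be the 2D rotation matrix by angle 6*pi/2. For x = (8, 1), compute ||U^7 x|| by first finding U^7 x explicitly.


U is a rotation by theta = 6*pi/2
U^7 = rotation by 7*theta = 42*pi/2 = 2*pi/2 (mod 2*pi)
cos(2*pi/2) = -1.0000, sin(2*pi/2) = 0.0000
U^7 x = (-1.0000 * 8 - 0.0000 * 1, 0.0000 * 8 + -1.0000 * 1)
= (-8.0000, -1.0000)
||U^7 x|| = sqrt((-8.0000)^2 + (-1.0000)^2) = sqrt(65.0000) = 8.0623

8.0623


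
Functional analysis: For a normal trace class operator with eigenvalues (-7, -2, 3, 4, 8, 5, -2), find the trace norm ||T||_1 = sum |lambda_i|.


For a normal operator, singular values equal |eigenvalues|.
Trace norm = sum |lambda_i| = 7 + 2 + 3 + 4 + 8 + 5 + 2
= 31

31


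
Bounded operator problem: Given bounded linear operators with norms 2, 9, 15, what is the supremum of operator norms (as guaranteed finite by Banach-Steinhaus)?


By the Uniform Boundedness Principle, the supremum of norms is finite.
sup_k ||T_k|| = max(2, 9, 15) = 15

15


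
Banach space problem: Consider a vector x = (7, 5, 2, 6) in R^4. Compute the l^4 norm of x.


The l^4 norm = (sum |x_i|^4)^(1/4)
Sum of 4th powers = 2401 + 625 + 16 + 1296 = 4338
||x||_4 = (4338)^(1/4) = 8.1156

8.1156


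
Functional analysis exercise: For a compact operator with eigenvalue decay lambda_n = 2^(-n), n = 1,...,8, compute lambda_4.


The eigenvalue formula gives lambda_4 = 1/2^4
= 1/16
= 0.0625

0.0625


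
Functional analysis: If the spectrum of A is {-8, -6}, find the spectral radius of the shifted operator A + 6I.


Spectrum of A + 6I = {-2, 0}
Spectral radius = max |lambda| over the shifted spectrum
= max(2, 0) = 2

2


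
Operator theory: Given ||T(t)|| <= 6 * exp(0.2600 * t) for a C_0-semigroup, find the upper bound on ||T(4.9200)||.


||T(4.9200)|| <= 6 * exp(0.2600 * 4.9200)
= 6 * exp(1.2792)
= 6 * 3.5938
= 21.5626

21.5626


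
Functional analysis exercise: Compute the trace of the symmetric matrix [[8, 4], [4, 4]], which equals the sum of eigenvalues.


For a self-adjoint (symmetric) matrix, the eigenvalues are real.
The sum of eigenvalues equals the trace of the matrix.
trace = 8 + 4 = 12

12


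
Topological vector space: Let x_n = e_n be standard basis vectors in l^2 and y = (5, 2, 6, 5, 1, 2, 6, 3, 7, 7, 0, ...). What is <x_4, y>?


x_4 = e_4 is the standard basis vector with 1 in position 4.
<x_4, y> = y_4 = 5
As n -> infinity, <x_n, y> -> 0, confirming weak convergence of (x_n) to 0.

5


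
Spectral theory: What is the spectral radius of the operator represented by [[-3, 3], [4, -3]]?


For a 2x2 matrix, eigenvalues satisfy lambda^2 - (trace)*lambda + det = 0
trace = -3 + -3 = -6
det = -3*-3 - 3*4 = -3
discriminant = (-6)^2 - 4*(-3) = 48
spectral radius = max |eigenvalue| = 6.4641

6.4641


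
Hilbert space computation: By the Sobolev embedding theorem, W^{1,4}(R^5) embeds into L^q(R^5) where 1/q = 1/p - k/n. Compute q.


Using the Sobolev embedding formula: 1/q = 1/p - k/n
1/q = 1/4 - 1/5 = 1/20
q = 1/(1/20) = 20

20.0000


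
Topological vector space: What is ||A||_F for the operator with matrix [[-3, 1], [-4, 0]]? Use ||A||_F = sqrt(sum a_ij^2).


||A||_F^2 = sum a_ij^2
= (-3)^2 + 1^2 + (-4)^2 + 0^2
= 9 + 1 + 16 + 0 = 26
||A||_F = sqrt(26) = 5.0990

5.0990


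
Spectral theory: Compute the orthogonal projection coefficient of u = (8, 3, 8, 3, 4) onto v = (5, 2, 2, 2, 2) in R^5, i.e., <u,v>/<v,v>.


Computing <u,v> = 8*5 + 3*2 + 8*2 + 3*2 + 4*2 = 76
Computing <v,v> = 5^2 + 2^2 + 2^2 + 2^2 + 2^2 = 41
Projection coefficient = 76/41 = 1.8537

1.8537


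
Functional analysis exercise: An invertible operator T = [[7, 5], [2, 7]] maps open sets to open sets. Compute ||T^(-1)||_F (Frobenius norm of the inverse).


det(T) = 7*7 - 5*2 = 39
T^(-1) = (1/39) * [[7, -5], [-2, 7]] = [[0.1795, -0.1282], [-0.0513, 0.1795]]
||T^(-1)||_F^2 = 0.1795^2 + (-0.1282)^2 + (-0.0513)^2 + 0.1795^2 = 0.0835
||T^(-1)||_F = sqrt(0.0835) = 0.2890

0.2890


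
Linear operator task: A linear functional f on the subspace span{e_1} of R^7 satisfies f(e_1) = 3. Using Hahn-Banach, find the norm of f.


The norm of f is given by ||f|| = sup_{||x||=1} |f(x)|.
On span{e_1}, ||e_1|| = 1, so ||f|| = |f(e_1)| / ||e_1||
= |3| / 1 = 3.0000

3.0000


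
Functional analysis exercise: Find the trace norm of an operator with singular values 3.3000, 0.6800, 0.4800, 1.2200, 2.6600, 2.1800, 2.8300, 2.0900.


The nuclear norm is the sum of all singular values.
||T||_1 = 3.3000 + 0.6800 + 0.4800 + 1.2200 + 2.6600 + 2.1800 + 2.8300 + 2.0900
= 15.4400

15.4400


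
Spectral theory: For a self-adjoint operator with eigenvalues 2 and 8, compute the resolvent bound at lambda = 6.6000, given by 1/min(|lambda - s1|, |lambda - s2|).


dist(6.6000, {2, 8}) = min(|6.6000 - 2|, |6.6000 - 8|)
= min(4.6000, 1.4000) = 1.4000
Resolvent bound = 1/1.4000 = 0.7143

0.7143


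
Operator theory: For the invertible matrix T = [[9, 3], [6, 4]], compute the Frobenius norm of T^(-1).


det(T) = 9*4 - 3*6 = 18
T^(-1) = (1/18) * [[4, -3], [-6, 9]] = [[0.2222, -0.1667], [-0.3333, 0.5000]]
||T^(-1)||_F^2 = 0.2222^2 + (-0.1667)^2 + (-0.3333)^2 + 0.5000^2 = 0.4383
||T^(-1)||_F = sqrt(0.4383) = 0.6620

0.6620


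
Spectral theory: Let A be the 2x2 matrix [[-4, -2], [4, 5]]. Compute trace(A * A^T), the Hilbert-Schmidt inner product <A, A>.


trace(A * A^T) = sum of squares of all entries
= (-4)^2 + (-2)^2 + 4^2 + 5^2
= 16 + 4 + 16 + 25
= 61

61


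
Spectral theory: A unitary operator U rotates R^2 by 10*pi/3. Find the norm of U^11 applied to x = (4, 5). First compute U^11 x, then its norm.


U is a rotation by theta = 10*pi/3
U^11 = rotation by 11*theta = 110*pi/3 = 2*pi/3 (mod 2*pi)
cos(2*pi/3) = -0.5000, sin(2*pi/3) = 0.8660
U^11 x = (-0.5000 * 4 - 0.8660 * 5, 0.8660 * 4 + -0.5000 * 5)
= (-6.3301, 0.9641)
||U^11 x|| = sqrt((-6.3301)^2 + 0.9641^2) = sqrt(41.0000) = 6.4031

6.4031


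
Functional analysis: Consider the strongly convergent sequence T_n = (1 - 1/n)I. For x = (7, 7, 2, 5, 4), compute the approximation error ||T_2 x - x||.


T_2 x - x = (1 - 1/2)x - x = -x/2
||x|| = sqrt(143) = 11.9583
||T_2 x - x|| = ||x||/2 = 11.9583/2 = 5.9791

5.9791


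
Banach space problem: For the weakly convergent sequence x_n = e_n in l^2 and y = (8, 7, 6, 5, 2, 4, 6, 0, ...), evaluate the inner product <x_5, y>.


x_5 = e_5 is the standard basis vector with 1 in position 5.
<x_5, y> = y_5 = 2
As n -> infinity, <x_n, y> -> 0, confirming weak convergence of (x_n) to 0.

2


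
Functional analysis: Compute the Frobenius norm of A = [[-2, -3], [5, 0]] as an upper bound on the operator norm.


||A||_F^2 = sum a_ij^2
= (-2)^2 + (-3)^2 + 5^2 + 0^2
= 4 + 9 + 25 + 0 = 38
||A||_F = sqrt(38) = 6.1644

6.1644


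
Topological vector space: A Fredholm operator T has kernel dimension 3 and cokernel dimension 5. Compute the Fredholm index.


The Fredholm index is defined as ind(T) = dim(ker T) - dim(coker T)
= 3 - 5
= -2

-2


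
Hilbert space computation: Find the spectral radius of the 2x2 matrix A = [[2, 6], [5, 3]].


For a 2x2 matrix, eigenvalues satisfy lambda^2 - (trace)*lambda + det = 0
trace = 2 + 3 = 5
det = 2*3 - 6*5 = -24
discriminant = 5^2 - 4*(-24) = 121
spectral radius = max |eigenvalue| = 8.0000

8.0000


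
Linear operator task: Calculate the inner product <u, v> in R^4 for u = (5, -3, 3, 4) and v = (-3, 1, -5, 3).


Computing the standard inner product <u, v> = sum u_i * v_i
= 5*-3 + -3*1 + 3*-5 + 4*3
= -15 + -3 + -15 + 12
= -21

-21


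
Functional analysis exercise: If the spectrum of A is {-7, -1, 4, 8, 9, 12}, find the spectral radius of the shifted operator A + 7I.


Spectrum of A + 7I = {0, 6, 11, 15, 16, 19}
Spectral radius = max |lambda| over the shifted spectrum
= max(0, 6, 11, 15, 16, 19) = 19

19


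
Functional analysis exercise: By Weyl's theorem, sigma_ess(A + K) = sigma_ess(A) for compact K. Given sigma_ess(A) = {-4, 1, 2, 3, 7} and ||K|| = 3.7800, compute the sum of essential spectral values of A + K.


By Weyl's theorem, the essential spectrum is invariant under compact perturbations.
sigma_ess(A + K) = sigma_ess(A) = {-4, 1, 2, 3, 7}
Sum = -4 + 1 + 2 + 3 + 7 = 9

9


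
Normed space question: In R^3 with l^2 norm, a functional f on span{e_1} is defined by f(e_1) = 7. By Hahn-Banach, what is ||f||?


The norm of f is given by ||f|| = sup_{||x||=1} |f(x)|.
On span{e_1}, ||e_1|| = 1, so ||f|| = |f(e_1)| / ||e_1||
= |7| / 1 = 7.0000

7.0000


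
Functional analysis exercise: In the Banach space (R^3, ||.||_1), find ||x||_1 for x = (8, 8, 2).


The l^1 norm equals the sum of absolute values of all components.
||x||_1 = 8 + 8 + 2
= 18

18.0000


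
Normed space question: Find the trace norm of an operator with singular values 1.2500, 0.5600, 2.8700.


The nuclear norm is the sum of all singular values.
||T||_1 = 1.2500 + 0.5600 + 2.8700
= 4.6800

4.6800


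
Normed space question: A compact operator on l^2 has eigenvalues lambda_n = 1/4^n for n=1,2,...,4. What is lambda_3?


The eigenvalue formula gives lambda_3 = 1/4^3
= 1/64
= 0.0156

0.0156


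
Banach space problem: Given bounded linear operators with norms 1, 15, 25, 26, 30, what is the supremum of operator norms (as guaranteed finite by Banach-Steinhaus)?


By the Uniform Boundedness Principle, the supremum of norms is finite.
sup_k ||T_k|| = max(1, 15, 25, 26, 30) = 30

30


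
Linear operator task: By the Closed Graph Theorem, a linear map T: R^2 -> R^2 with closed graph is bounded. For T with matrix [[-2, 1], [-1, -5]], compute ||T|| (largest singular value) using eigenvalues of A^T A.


A^T A = [[5, 3], [3, 26]]
trace(A^T A) = 31, det(A^T A) = 121
discriminant = 31^2 - 4*121 = 477
Largest eigenvalue of A^T A = (trace + sqrt(disc))/2 = 26.4202
||T|| = sqrt(26.4202) = 5.1401

5.1401


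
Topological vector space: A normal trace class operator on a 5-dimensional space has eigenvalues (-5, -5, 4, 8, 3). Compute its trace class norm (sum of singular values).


For a normal operator, singular values equal |eigenvalues|.
Trace norm = sum |lambda_i| = 5 + 5 + 4 + 8 + 3
= 25

25


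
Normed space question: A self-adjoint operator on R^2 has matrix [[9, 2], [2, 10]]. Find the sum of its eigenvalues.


For a self-adjoint (symmetric) matrix, the eigenvalues are real.
The sum of eigenvalues equals the trace of the matrix.
trace = 9 + 10 = 19

19


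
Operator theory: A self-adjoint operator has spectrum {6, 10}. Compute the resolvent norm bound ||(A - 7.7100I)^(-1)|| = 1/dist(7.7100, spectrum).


dist(7.7100, {6, 10}) = min(|7.7100 - 6|, |7.7100 - 10|)
= min(1.7100, 2.2900) = 1.7100
Resolvent bound = 1/1.7100 = 0.5848

0.5848


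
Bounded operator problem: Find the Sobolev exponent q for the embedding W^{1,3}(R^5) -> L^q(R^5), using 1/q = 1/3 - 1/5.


Using the Sobolev embedding formula: 1/q = 1/p - k/n
1/q = 1/3 - 1/5 = 2/15
q = 1/(2/15) = 15/2 = 7.5000

7.5000


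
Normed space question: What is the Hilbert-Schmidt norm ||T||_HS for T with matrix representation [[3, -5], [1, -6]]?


The Hilbert-Schmidt norm is sqrt(sum of squares of all entries).
Sum of squares = 3^2 + (-5)^2 + 1^2 + (-6)^2
= 9 + 25 + 1 + 36 = 71
||T||_HS = sqrt(71) = 8.4261

8.4261


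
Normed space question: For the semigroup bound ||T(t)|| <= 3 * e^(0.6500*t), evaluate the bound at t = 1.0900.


||T(1.0900)|| <= 3 * exp(0.6500 * 1.0900)
= 3 * exp(0.7085)
= 3 * 2.0309
= 6.0928

6.0928


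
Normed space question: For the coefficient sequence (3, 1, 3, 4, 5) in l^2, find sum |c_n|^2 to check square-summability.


sum |c_n|^2 = 3^2 + 1^2 + 3^2 + 4^2 + 5^2
= 9 + 1 + 9 + 16 + 25
= 60

60


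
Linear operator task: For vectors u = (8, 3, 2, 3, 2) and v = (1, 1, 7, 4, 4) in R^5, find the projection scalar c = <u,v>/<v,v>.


Computing <u,v> = 8*1 + 3*1 + 2*7 + 3*4 + 2*4 = 45
Computing <v,v> = 1^2 + 1^2 + 7^2 + 4^2 + 4^2 = 83
Projection coefficient = 45/83 = 0.5422

0.5422


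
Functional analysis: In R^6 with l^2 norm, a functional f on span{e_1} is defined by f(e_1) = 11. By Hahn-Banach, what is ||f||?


The norm of f is given by ||f|| = sup_{||x||=1} |f(x)|.
On span{e_1}, ||e_1|| = 1, so ||f|| = |f(e_1)| / ||e_1||
= |11| / 1 = 11.0000

11.0000


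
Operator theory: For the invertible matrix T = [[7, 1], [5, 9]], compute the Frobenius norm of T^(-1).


det(T) = 7*9 - 1*5 = 58
T^(-1) = (1/58) * [[9, -1], [-5, 7]] = [[0.1552, -0.0172], [-0.0862, 0.1207]]
||T^(-1)||_F^2 = 0.1552^2 + (-0.0172)^2 + (-0.0862)^2 + 0.1207^2 = 0.0464
||T^(-1)||_F = sqrt(0.0464) = 0.2153

0.2153


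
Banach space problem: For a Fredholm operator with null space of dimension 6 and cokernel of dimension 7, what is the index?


The Fredholm index is defined as ind(T) = dim(ker T) - dim(coker T)
= 6 - 7
= -1

-1


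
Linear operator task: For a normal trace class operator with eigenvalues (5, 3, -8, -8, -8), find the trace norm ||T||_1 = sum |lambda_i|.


For a normal operator, singular values equal |eigenvalues|.
Trace norm = sum |lambda_i| = 5 + 3 + 8 + 8 + 8
= 32

32


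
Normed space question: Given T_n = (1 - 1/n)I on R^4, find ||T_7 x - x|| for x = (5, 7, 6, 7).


T_7 x - x = (1 - 1/7)x - x = -x/7
||x|| = sqrt(159) = 12.6095
||T_7 x - x|| = ||x||/7 = 12.6095/7 = 1.8014

1.8014


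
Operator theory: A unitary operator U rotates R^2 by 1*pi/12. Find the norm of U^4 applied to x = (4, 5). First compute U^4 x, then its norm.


U is a rotation by theta = 1*pi/12
U^4 = rotation by 4*theta = 4*pi/12
cos(4*pi/12) = 0.5000, sin(4*pi/12) = 0.8660
U^4 x = (0.5000 * 4 - 0.8660 * 5, 0.8660 * 4 + 0.5000 * 5)
= (-2.3301, 5.9641)
||U^4 x|| = sqrt((-2.3301)^2 + 5.9641^2) = sqrt(41.0000) = 6.4031

6.4031


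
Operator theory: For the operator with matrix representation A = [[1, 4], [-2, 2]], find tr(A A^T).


trace(A * A^T) = sum of squares of all entries
= 1^2 + 4^2 + (-2)^2 + 2^2
= 1 + 16 + 4 + 4
= 25

25


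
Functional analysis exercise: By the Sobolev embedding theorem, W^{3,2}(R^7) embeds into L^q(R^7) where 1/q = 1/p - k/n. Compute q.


Using the Sobolev embedding formula: 1/q = 1/p - k/n
1/q = 1/2 - 3/7 = 1/14
q = 1/(1/14) = 14

14.0000


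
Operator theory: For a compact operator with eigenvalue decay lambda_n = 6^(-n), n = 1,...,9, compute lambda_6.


The eigenvalue formula gives lambda_6 = 1/6^6
= 1/46656
= 2.1433e-05

2.1433e-05


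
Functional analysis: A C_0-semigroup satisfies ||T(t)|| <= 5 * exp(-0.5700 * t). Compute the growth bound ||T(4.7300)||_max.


||T(4.7300)|| <= 5 * exp(-0.5700 * 4.7300)
= 5 * exp(-2.6961)
= 5 * 0.0675
= 0.3373

0.3373


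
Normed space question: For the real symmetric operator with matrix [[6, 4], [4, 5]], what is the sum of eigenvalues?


For a self-adjoint (symmetric) matrix, the eigenvalues are real.
The sum of eigenvalues equals the trace of the matrix.
trace = 6 + 5 = 11

11


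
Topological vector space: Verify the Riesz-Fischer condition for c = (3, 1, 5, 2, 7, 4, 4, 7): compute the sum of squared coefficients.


sum |c_n|^2 = 3^2 + 1^2 + 5^2 + 2^2 + 7^2 + 4^2 + 4^2 + 7^2
= 9 + 1 + 25 + 4 + 49 + 16 + 16 + 49
= 169

169


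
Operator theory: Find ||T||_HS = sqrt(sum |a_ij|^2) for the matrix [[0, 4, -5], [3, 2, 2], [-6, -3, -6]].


The Hilbert-Schmidt norm is sqrt(sum of squares of all entries).
Sum of squares = 0^2 + 4^2 + (-5)^2 + 3^2 + 2^2 + 2^2 + (-6)^2 + (-3)^2 + (-6)^2
= 0 + 16 + 25 + 9 + 4 + 4 + 36 + 9 + 36 = 139
||T||_HS = sqrt(139) = 11.7898

11.7898


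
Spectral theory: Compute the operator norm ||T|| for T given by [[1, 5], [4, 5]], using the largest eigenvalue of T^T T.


A^T A = [[17, 25], [25, 50]]
trace(A^T A) = 67, det(A^T A) = 225
discriminant = 67^2 - 4*225 = 3589
Largest eigenvalue of A^T A = (trace + sqrt(disc))/2 = 63.4541
||T|| = sqrt(63.4541) = 7.9658

7.9658


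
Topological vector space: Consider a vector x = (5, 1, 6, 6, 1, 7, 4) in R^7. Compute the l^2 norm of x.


The l^2 norm = (sum |x_i|^2)^(1/2)
Sum of 2th powers = 25 + 1 + 36 + 36 + 1 + 49 + 16 = 164
||x||_2 = (164)^(1/2) = 12.8062

12.8062


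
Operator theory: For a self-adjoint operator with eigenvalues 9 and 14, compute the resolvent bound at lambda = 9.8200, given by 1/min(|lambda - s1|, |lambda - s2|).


dist(9.8200, {9, 14}) = min(|9.8200 - 9|, |9.8200 - 14|)
= min(0.8200, 4.1800) = 0.8200
Resolvent bound = 1/0.8200 = 1.2195

1.2195


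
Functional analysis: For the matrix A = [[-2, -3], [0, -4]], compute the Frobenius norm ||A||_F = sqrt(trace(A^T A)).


||A||_F^2 = sum a_ij^2
= (-2)^2 + (-3)^2 + 0^2 + (-4)^2
= 4 + 9 + 0 + 16 = 29
||A||_F = sqrt(29) = 5.3852

5.3852


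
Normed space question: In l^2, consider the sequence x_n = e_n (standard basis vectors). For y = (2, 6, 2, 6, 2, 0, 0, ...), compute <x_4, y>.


x_4 = e_4 is the standard basis vector with 1 in position 4.
<x_4, y> = y_4 = 6
As n -> infinity, <x_n, y> -> 0, confirming weak convergence of (x_n) to 0.

6


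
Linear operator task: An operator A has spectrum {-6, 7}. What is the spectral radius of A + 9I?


Spectrum of A + 9I = {3, 16}
Spectral radius = max |lambda| over the shifted spectrum
= max(3, 16) = 16

16


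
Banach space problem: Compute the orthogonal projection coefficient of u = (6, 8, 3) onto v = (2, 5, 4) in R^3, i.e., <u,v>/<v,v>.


Computing <u,v> = 6*2 + 8*5 + 3*4 = 64
Computing <v,v> = 2^2 + 5^2 + 4^2 = 45
Projection coefficient = 64/45 = 1.4222

1.4222


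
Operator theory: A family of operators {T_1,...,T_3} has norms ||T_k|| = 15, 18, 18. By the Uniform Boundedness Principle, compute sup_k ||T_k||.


By the Uniform Boundedness Principle, the supremum of norms is finite.
sup_k ||T_k|| = max(15, 18, 18) = 18

18


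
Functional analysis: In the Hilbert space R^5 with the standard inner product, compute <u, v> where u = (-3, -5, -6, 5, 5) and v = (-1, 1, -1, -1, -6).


Computing the standard inner product <u, v> = sum u_i * v_i
= -3*-1 + -5*1 + -6*-1 + 5*-1 + 5*-6
= 3 + -5 + 6 + -5 + -30
= -31

-31


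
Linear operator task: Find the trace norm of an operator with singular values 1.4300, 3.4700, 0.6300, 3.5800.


The nuclear norm is the sum of all singular values.
||T||_1 = 1.4300 + 3.4700 + 0.6300 + 3.5800
= 9.1100

9.1100


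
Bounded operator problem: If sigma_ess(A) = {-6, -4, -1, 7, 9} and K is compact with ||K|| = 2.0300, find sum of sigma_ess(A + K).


By Weyl's theorem, the essential spectrum is invariant under compact perturbations.
sigma_ess(A + K) = sigma_ess(A) = {-6, -4, -1, 7, 9}
Sum = -6 + -4 + -1 + 7 + 9 = 5

5


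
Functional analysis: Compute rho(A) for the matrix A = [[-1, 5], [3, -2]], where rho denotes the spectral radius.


For a 2x2 matrix, eigenvalues satisfy lambda^2 - (trace)*lambda + det = 0
trace = -1 + -2 = -3
det = -1*-2 - 5*3 = -13
discriminant = (-3)^2 - 4*(-13) = 61
spectral radius = max |eigenvalue| = 5.4051

5.4051


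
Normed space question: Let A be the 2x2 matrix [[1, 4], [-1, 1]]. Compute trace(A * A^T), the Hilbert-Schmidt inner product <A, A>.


trace(A * A^T) = sum of squares of all entries
= 1^2 + 4^2 + (-1)^2 + 1^2
= 1 + 16 + 1 + 1
= 19

19


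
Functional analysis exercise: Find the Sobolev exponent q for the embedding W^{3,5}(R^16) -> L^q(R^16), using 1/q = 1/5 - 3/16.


Using the Sobolev embedding formula: 1/q = 1/p - k/n
1/q = 1/5 - 3/16 = 1/80
q = 1/(1/80) = 80

80.0000


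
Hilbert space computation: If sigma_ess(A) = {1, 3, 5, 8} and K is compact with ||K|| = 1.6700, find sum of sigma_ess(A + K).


By Weyl's theorem, the essential spectrum is invariant under compact perturbations.
sigma_ess(A + K) = sigma_ess(A) = {1, 3, 5, 8}
Sum = 1 + 3 + 5 + 8 = 17

17


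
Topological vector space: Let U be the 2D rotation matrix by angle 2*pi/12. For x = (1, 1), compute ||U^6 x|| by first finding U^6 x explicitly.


U is a rotation by theta = 2*pi/12
U^6 = rotation by 6*theta = 12*pi/12
cos(12*pi/12) = -1.0000, sin(12*pi/12) = 0.0000
U^6 x = (-1.0000 * 1 - 0.0000 * 1, 0.0000 * 1 + -1.0000 * 1)
= (-1.0000, -1.0000)
||U^6 x|| = sqrt((-1.0000)^2 + (-1.0000)^2) = sqrt(2.0000) = 1.4142

1.4142


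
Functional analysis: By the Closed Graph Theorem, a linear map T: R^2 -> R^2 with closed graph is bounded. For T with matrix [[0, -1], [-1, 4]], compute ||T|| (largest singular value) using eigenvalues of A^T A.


A^T A = [[1, -4], [-4, 17]]
trace(A^T A) = 18, det(A^T A) = 1
discriminant = 18^2 - 4*1 = 320
Largest eigenvalue of A^T A = (trace + sqrt(disc))/2 = 17.9443
||T|| = sqrt(17.9443) = 4.2361

4.2361


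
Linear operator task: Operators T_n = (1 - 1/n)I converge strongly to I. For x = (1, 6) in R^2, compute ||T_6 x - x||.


T_6 x - x = (1 - 1/6)x - x = -x/6
||x|| = sqrt(37) = 6.0828
||T_6 x - x|| = ||x||/6 = 6.0828/6 = 1.0138

1.0138


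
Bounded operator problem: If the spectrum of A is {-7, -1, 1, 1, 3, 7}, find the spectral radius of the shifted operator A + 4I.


Spectrum of A + 4I = {-3, 3, 5, 5, 7, 11}
Spectral radius = max |lambda| over the shifted spectrum
= max(3, 3, 5, 5, 7, 11) = 11

11


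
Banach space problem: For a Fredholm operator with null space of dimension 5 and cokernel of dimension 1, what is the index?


The Fredholm index is defined as ind(T) = dim(ker T) - dim(coker T)
= 5 - 1
= 4

4


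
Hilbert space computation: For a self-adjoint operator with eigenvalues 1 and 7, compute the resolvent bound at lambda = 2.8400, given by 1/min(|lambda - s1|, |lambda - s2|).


dist(2.8400, {1, 7}) = min(|2.8400 - 1|, |2.8400 - 7|)
= min(1.8400, 4.1600) = 1.8400
Resolvent bound = 1/1.8400 = 0.5435

0.5435


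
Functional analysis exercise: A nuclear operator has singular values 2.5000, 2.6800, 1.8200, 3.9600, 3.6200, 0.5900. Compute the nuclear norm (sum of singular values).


The nuclear norm is the sum of all singular values.
||T||_1 = 2.5000 + 2.6800 + 1.8200 + 3.9600 + 3.6200 + 0.5900
= 15.1700

15.1700


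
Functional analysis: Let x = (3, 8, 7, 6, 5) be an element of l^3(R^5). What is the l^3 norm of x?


The l^3 norm = (sum |x_i|^3)^(1/3)
Sum of 3th powers = 27 + 512 + 343 + 216 + 125 = 1223
||x||_3 = (1223)^(1/3) = 10.6940

10.6940


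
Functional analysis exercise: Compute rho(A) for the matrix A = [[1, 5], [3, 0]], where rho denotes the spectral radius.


For a 2x2 matrix, eigenvalues satisfy lambda^2 - (trace)*lambda + det = 0
trace = 1 + 0 = 1
det = 1*0 - 5*3 = -15
discriminant = 1^2 - 4*(-15) = 61
spectral radius = max |eigenvalue| = 4.4051

4.4051


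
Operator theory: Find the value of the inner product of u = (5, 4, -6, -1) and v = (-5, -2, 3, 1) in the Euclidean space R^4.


Computing the standard inner product <u, v> = sum u_i * v_i
= 5*-5 + 4*-2 + -6*3 + -1*1
= -25 + -8 + -18 + -1
= -52

-52


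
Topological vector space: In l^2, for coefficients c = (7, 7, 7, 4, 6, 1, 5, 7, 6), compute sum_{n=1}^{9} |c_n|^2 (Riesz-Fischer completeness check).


sum |c_n|^2 = 7^2 + 7^2 + 7^2 + 4^2 + 6^2 + 1^2 + 5^2 + 7^2 + 6^2
= 49 + 49 + 49 + 16 + 36 + 1 + 25 + 49 + 36
= 310

310


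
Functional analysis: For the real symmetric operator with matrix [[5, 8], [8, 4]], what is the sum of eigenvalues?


For a self-adjoint (symmetric) matrix, the eigenvalues are real.
The sum of eigenvalues equals the trace of the matrix.
trace = 5 + 4 = 9

9


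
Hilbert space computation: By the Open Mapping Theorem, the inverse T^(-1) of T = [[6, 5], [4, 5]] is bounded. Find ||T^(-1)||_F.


det(T) = 6*5 - 5*4 = 10
T^(-1) = (1/10) * [[5, -5], [-4, 6]] = [[0.5000, -0.5000], [-0.4000, 0.6000]]
||T^(-1)||_F^2 = 0.5000^2 + (-0.5000)^2 + (-0.4000)^2 + 0.6000^2 = 1.0200
||T^(-1)||_F = sqrt(1.0200) = 1.0100

1.0100


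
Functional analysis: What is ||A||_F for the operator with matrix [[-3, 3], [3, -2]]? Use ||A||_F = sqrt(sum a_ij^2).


||A||_F^2 = sum a_ij^2
= (-3)^2 + 3^2 + 3^2 + (-2)^2
= 9 + 9 + 9 + 4 = 31
||A||_F = sqrt(31) = 5.5678

5.5678


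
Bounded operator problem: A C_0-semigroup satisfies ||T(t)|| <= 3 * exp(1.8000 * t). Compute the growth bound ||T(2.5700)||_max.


||T(2.5700)|| <= 3 * exp(1.8000 * 2.5700)
= 3 * exp(4.6260)
= 3 * 102.1048
= 306.3145

306.3145


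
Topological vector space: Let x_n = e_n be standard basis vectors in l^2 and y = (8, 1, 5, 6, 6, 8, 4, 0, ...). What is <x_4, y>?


x_4 = e_4 is the standard basis vector with 1 in position 4.
<x_4, y> = y_4 = 6
As n -> infinity, <x_n, y> -> 0, confirming weak convergence of (x_n) to 0.

6


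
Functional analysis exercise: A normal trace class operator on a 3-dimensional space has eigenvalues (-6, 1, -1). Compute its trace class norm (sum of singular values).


For a normal operator, singular values equal |eigenvalues|.
Trace norm = sum |lambda_i| = 6 + 1 + 1
= 8

8


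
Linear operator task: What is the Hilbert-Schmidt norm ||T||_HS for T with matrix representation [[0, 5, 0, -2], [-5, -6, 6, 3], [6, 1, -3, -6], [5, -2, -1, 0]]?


The Hilbert-Schmidt norm is sqrt(sum of squares of all entries).
Sum of squares = 0^2 + 5^2 + 0^2 + (-2)^2 + (-5)^2 + (-6)^2 + 6^2 + 3^2 + 6^2 + 1^2 + (-3)^2 + (-6)^2 + 5^2 + (-2)^2 + (-1)^2 + 0^2
= 0 + 25 + 0 + 4 + 25 + 36 + 36 + 9 + 36 + 1 + 9 + 36 + 25 + 4 + 1 + 0 = 247
||T||_HS = sqrt(247) = 15.7162

15.7162


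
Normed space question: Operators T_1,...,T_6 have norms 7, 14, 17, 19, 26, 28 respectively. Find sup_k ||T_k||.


By the Uniform Boundedness Principle, the supremum of norms is finite.
sup_k ||T_k|| = max(7, 14, 17, 19, 26, 28) = 28

28


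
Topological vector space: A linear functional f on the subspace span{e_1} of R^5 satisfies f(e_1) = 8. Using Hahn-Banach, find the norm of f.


The norm of f is given by ||f|| = sup_{||x||=1} |f(x)|.
On span{e_1}, ||e_1|| = 1, so ||f|| = |f(e_1)| / ||e_1||
= |8| / 1 = 8.0000

8.0000


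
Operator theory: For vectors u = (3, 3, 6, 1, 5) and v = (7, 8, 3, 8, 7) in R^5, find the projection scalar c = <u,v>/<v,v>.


Computing <u,v> = 3*7 + 3*8 + 6*3 + 1*8 + 5*7 = 106
Computing <v,v> = 7^2 + 8^2 + 3^2 + 8^2 + 7^2 = 235
Projection coefficient = 106/235 = 0.4511

0.4511


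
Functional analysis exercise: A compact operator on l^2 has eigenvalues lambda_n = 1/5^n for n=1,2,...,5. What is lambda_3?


The eigenvalue formula gives lambda_3 = 1/5^3
= 1/125
= 0.0080

0.0080


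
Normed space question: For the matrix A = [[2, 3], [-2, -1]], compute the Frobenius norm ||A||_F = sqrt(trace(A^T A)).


||A||_F^2 = sum a_ij^2
= 2^2 + 3^2 + (-2)^2 + (-1)^2
= 4 + 9 + 4 + 1 = 18
||A||_F = sqrt(18) = 4.2426

4.2426


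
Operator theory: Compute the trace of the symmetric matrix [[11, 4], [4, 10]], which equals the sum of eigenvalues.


For a self-adjoint (symmetric) matrix, the eigenvalues are real.
The sum of eigenvalues equals the trace of the matrix.
trace = 11 + 10 = 21

21


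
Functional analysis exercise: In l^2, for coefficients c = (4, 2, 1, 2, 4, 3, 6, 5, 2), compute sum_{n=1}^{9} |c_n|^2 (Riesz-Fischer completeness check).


sum |c_n|^2 = 4^2 + 2^2 + 1^2 + 2^2 + 4^2 + 3^2 + 6^2 + 5^2 + 2^2
= 16 + 4 + 1 + 4 + 16 + 9 + 36 + 25 + 4
= 115

115


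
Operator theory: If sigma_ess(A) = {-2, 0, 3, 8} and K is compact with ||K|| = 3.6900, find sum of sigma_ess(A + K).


By Weyl's theorem, the essential spectrum is invariant under compact perturbations.
sigma_ess(A + K) = sigma_ess(A) = {-2, 0, 3, 8}
Sum = -2 + 0 + 3 + 8 = 9

9


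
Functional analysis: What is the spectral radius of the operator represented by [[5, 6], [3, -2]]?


For a 2x2 matrix, eigenvalues satisfy lambda^2 - (trace)*lambda + det = 0
trace = 5 + -2 = 3
det = 5*-2 - 6*3 = -28
discriminant = 3^2 - 4*(-28) = 121
spectral radius = max |eigenvalue| = 7.0000

7.0000


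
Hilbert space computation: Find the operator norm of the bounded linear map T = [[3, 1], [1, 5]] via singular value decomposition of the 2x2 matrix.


A^T A = [[10, 8], [8, 26]]
trace(A^T A) = 36, det(A^T A) = 196
discriminant = 36^2 - 4*196 = 512
Largest eigenvalue of A^T A = (trace + sqrt(disc))/2 = 29.3137
||T|| = sqrt(29.3137) = 5.4142

5.4142


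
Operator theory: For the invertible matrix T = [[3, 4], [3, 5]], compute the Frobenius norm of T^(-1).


det(T) = 3*5 - 4*3 = 3
T^(-1) = (1/3) * [[5, -4], [-3, 3]] = [[1.6667, -1.3333], [-1.0000, 1.0000]]
||T^(-1)||_F^2 = 1.6667^2 + (-1.3333)^2 + (-1.0000)^2 + 1.0000^2 = 6.5556
||T^(-1)||_F = sqrt(6.5556) = 2.5604

2.5604


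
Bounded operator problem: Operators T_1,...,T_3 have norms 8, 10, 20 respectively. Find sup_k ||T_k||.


By the Uniform Boundedness Principle, the supremum of norms is finite.
sup_k ||T_k|| = max(8, 10, 20) = 20

20


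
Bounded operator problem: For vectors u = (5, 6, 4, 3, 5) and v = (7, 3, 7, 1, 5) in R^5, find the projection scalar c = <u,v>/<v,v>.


Computing <u,v> = 5*7 + 6*3 + 4*7 + 3*1 + 5*5 = 109
Computing <v,v> = 7^2 + 3^2 + 7^2 + 1^2 + 5^2 = 133
Projection coefficient = 109/133 = 0.8195

0.8195


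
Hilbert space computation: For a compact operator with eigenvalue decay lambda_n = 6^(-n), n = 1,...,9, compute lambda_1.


The eigenvalue formula gives lambda_1 = 1/6^1
= 1/6
= 0.1667

0.1667


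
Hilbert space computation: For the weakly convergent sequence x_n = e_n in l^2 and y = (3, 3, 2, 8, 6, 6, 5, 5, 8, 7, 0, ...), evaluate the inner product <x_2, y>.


x_2 = e_2 is the standard basis vector with 1 in position 2.
<x_2, y> = y_2 = 3
As n -> infinity, <x_n, y> -> 0, confirming weak convergence of (x_n) to 0.

3


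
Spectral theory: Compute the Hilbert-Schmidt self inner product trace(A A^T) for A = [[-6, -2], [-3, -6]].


trace(A * A^T) = sum of squares of all entries
= (-6)^2 + (-2)^2 + (-3)^2 + (-6)^2
= 36 + 4 + 9 + 36
= 85

85


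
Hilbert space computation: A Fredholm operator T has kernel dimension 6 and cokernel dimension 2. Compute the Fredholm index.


The Fredholm index is defined as ind(T) = dim(ker T) - dim(coker T)
= 6 - 2
= 4

4


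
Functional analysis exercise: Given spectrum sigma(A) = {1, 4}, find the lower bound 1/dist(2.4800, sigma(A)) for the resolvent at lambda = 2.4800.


dist(2.4800, {1, 4}) = min(|2.4800 - 1|, |2.4800 - 4|)
= min(1.4800, 1.5200) = 1.4800
Resolvent bound = 1/1.4800 = 0.6757

0.6757


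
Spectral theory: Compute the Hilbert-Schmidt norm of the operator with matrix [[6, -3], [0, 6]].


The Hilbert-Schmidt norm is sqrt(sum of squares of all entries).
Sum of squares = 6^2 + (-3)^2 + 0^2 + 6^2
= 36 + 9 + 0 + 36 = 81
||T||_HS = sqrt(81) = 9.0000

9.0000


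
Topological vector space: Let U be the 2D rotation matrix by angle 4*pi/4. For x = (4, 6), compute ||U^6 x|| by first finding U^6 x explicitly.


U is a rotation by theta = 4*pi/4
U^6 = rotation by 6*theta = 24*pi/4 = 0*pi/4 (mod 2*pi)
cos(0*pi/4) = 1.0000, sin(0*pi/4) = 0.0000
U^6 x = (1.0000 * 4 - 0.0000 * 6, 0.0000 * 4 + 1.0000 * 6)
= (4.0000, 6.0000)
||U^6 x|| = sqrt(4.0000^2 + 6.0000^2) = sqrt(52.0000) = 7.2111

7.2111


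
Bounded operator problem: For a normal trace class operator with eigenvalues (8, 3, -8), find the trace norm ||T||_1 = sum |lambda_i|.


For a normal operator, singular values equal |eigenvalues|.
Trace norm = sum |lambda_i| = 8 + 3 + 8
= 19

19


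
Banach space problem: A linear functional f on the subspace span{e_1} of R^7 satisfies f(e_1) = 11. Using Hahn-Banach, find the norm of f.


The norm of f is given by ||f|| = sup_{||x||=1} |f(x)|.
On span{e_1}, ||e_1|| = 1, so ||f|| = |f(e_1)| / ||e_1||
= |11| / 1 = 11.0000

11.0000


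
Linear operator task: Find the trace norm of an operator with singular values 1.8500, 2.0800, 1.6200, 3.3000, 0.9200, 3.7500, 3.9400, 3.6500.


The nuclear norm is the sum of all singular values.
||T||_1 = 1.8500 + 2.0800 + 1.6200 + 3.3000 + 0.9200 + 3.7500 + 3.9400 + 3.6500
= 21.1100

21.1100


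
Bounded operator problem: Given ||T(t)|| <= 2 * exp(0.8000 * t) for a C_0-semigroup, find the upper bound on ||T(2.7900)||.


||T(2.7900)|| <= 2 * exp(0.8000 * 2.7900)
= 2 * exp(2.2320)
= 2 * 9.3185
= 18.6370

18.6370


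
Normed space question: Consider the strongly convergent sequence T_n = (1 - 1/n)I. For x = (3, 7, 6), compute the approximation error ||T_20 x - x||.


T_20 x - x = (1 - 1/20)x - x = -x/20
||x|| = sqrt(94) = 9.6954
||T_20 x - x|| = ||x||/20 = 9.6954/20 = 0.4848

0.4848


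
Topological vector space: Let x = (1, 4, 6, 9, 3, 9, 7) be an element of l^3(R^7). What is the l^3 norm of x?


The l^3 norm = (sum |x_i|^3)^(1/3)
Sum of 3th powers = 1 + 64 + 216 + 729 + 27 + 729 + 343 = 2109
||x||_3 = (2109)^(1/3) = 12.8241

12.8241


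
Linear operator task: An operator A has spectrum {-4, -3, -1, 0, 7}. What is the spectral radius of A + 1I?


Spectrum of A + 1I = {-3, -2, 0, 1, 8}
Spectral radius = max |lambda| over the shifted spectrum
= max(3, 2, 0, 1, 8) = 8

8


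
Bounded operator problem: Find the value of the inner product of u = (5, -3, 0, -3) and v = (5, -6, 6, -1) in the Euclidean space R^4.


Computing the standard inner product <u, v> = sum u_i * v_i
= 5*5 + -3*-6 + 0*6 + -3*-1
= 25 + 18 + 0 + 3
= 46

46


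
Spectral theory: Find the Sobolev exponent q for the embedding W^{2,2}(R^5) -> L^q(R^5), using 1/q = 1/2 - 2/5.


Using the Sobolev embedding formula: 1/q = 1/p - k/n
1/q = 1/2 - 2/5 = 1/10
q = 1/(1/10) = 10

10.0000


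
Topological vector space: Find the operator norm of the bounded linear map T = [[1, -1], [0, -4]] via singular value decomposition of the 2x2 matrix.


A^T A = [[1, -1], [-1, 17]]
trace(A^T A) = 18, det(A^T A) = 16
discriminant = 18^2 - 4*16 = 260
Largest eigenvalue of A^T A = (trace + sqrt(disc))/2 = 17.0623
||T|| = sqrt(17.0623) = 4.1306

4.1306


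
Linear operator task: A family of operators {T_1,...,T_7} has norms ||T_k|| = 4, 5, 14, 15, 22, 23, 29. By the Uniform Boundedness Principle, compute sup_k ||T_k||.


By the Uniform Boundedness Principle, the supremum of norms is finite.
sup_k ||T_k|| = max(4, 5, 14, 15, 22, 23, 29) = 29

29


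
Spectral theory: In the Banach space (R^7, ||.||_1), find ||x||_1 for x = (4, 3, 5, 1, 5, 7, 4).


The l^1 norm equals the sum of absolute values of all components.
||x||_1 = 4 + 3 + 5 + 1 + 5 + 7 + 4
= 29

29.0000


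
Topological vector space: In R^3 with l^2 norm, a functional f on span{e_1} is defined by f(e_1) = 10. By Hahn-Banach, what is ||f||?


The norm of f is given by ||f|| = sup_{||x||=1} |f(x)|.
On span{e_1}, ||e_1|| = 1, so ||f|| = |f(e_1)| / ||e_1||
= |10| / 1 = 10.0000

10.0000


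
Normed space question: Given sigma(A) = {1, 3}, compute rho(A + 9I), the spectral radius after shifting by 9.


Spectrum of A + 9I = {10, 12}
Spectral radius = max |lambda| over the shifted spectrum
= max(10, 12) = 12

12


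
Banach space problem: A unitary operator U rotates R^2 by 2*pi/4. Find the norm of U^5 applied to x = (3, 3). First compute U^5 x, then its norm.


U is a rotation by theta = 2*pi/4
U^5 = rotation by 5*theta = 10*pi/4 = 2*pi/4 (mod 2*pi)
cos(2*pi/4) = 0.0000, sin(2*pi/4) = 1.0000
U^5 x = (0.0000 * 3 - 1.0000 * 3, 1.0000 * 3 + 0.0000 * 3)
= (-3.0000, 3.0000)
||U^5 x|| = sqrt((-3.0000)^2 + 3.0000^2) = sqrt(18.0000) = 4.2426

4.2426


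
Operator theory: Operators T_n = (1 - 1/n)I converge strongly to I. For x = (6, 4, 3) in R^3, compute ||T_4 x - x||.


T_4 x - x = (1 - 1/4)x - x = -x/4
||x|| = sqrt(61) = 7.8102
||T_4 x - x|| = ||x||/4 = 7.8102/4 = 1.9526

1.9526


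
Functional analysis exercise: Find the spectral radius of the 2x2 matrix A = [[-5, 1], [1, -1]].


For a 2x2 matrix, eigenvalues satisfy lambda^2 - (trace)*lambda + det = 0
trace = -5 + -1 = -6
det = -5*-1 - 1*1 = 4
discriminant = (-6)^2 - 4*(4) = 20
spectral radius = max |eigenvalue| = 5.2361

5.2361


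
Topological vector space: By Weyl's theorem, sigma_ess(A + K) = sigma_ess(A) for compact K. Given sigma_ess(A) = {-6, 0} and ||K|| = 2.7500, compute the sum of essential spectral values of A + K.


By Weyl's theorem, the essential spectrum is invariant under compact perturbations.
sigma_ess(A + K) = sigma_ess(A) = {-6, 0}
Sum = -6 + 0 = -6

-6


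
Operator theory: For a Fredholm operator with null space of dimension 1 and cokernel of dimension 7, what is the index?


The Fredholm index is defined as ind(T) = dim(ker T) - dim(coker T)
= 1 - 7
= -6

-6


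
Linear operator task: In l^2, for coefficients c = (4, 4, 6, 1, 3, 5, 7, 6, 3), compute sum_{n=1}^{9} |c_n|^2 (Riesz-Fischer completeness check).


sum |c_n|^2 = 4^2 + 4^2 + 6^2 + 1^2 + 3^2 + 5^2 + 7^2 + 6^2 + 3^2
= 16 + 16 + 36 + 1 + 9 + 25 + 49 + 36 + 9
= 197

197


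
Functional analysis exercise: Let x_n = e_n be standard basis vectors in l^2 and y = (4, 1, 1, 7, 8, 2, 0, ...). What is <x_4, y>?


x_4 = e_4 is the standard basis vector with 1 in position 4.
<x_4, y> = y_4 = 7
As n -> infinity, <x_n, y> -> 0, confirming weak convergence of (x_n) to 0.

7


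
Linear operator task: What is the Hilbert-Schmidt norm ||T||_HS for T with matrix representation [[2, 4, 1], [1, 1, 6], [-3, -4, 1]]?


The Hilbert-Schmidt norm is sqrt(sum of squares of all entries).
Sum of squares = 2^2 + 4^2 + 1^2 + 1^2 + 1^2 + 6^2 + (-3)^2 + (-4)^2 + 1^2
= 4 + 16 + 1 + 1 + 1 + 36 + 9 + 16 + 1 = 85
||T||_HS = sqrt(85) = 9.2195

9.2195


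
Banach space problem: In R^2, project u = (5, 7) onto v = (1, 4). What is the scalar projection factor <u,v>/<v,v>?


Computing <u,v> = 5*1 + 7*4 = 33
Computing <v,v> = 1^2 + 4^2 = 17
Projection coefficient = 33/17 = 1.9412

1.9412


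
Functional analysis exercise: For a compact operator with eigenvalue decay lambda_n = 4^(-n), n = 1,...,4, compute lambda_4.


The eigenvalue formula gives lambda_4 = 1/4^4
= 1/256
= 0.0039

0.0039


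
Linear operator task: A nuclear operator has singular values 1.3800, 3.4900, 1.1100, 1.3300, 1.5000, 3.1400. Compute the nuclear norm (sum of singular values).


The nuclear norm is the sum of all singular values.
||T||_1 = 1.3800 + 3.4900 + 1.1100 + 1.3300 + 1.5000 + 3.1400
= 11.9500

11.9500


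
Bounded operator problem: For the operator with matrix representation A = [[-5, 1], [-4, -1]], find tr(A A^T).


trace(A * A^T) = sum of squares of all entries
= (-5)^2 + 1^2 + (-4)^2 + (-1)^2
= 25 + 1 + 16 + 1
= 43

43


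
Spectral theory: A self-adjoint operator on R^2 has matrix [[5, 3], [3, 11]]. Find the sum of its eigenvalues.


For a self-adjoint (symmetric) matrix, the eigenvalues are real.
The sum of eigenvalues equals the trace of the matrix.
trace = 5 + 11 = 16

16


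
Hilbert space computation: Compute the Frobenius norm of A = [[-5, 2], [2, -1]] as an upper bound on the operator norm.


||A||_F^2 = sum a_ij^2
= (-5)^2 + 2^2 + 2^2 + (-1)^2
= 25 + 4 + 4 + 1 = 34
||A||_F = sqrt(34) = 5.8310

5.8310


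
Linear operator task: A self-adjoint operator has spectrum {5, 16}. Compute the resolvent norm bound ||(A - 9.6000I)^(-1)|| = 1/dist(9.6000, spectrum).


dist(9.6000, {5, 16}) = min(|9.6000 - 5|, |9.6000 - 16|)
= min(4.6000, 6.4000) = 4.6000
Resolvent bound = 1/4.6000 = 0.2174

0.2174


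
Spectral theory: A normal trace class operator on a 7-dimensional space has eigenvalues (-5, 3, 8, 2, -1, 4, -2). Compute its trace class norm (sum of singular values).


For a normal operator, singular values equal |eigenvalues|.
Trace norm = sum |lambda_i| = 5 + 3 + 8 + 2 + 1 + 4 + 2
= 25

25
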